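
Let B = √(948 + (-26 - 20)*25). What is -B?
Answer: -I*√202 ≈ -14.213*I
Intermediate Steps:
B = I*√202 (B = √(948 - 46*25) = √(948 - 1150) = √(-202) = I*√202 ≈ 14.213*I)
-B = -I*√202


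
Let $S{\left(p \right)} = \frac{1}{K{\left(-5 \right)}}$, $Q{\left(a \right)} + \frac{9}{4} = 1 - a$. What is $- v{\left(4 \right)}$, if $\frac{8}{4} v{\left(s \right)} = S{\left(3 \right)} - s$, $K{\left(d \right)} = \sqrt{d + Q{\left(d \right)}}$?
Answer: $2 + \frac{i \sqrt{5}}{5} \approx 2.0 + 0.44721 i$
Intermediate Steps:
$Q{\left(a \right)} = - \frac{5}{4} - a$ ($Q{\left(a \right)} = - \frac{9}{4} - \left(-1 + a\right) = - \frac{5}{4} - a$)
$K{\left(d \right)} = \frac{i \sqrt{5}}{2}$ ($K{\left(d \right)} = \sqrt{d - \left(\frac{5}{4} + d\right)} = \sqrt{- \frac{5}{4}} = \frac{i \sqrt{5}}{2}$)
$S{\left(p \right)} = - \frac{2 i \sqrt{5}}{5}$ ($S{\left(p \right)} = \frac{1}{\frac{1}{2} i \sqrt{5}} = - \frac{2 i \sqrt{5}}{5}$)
$v{\left(s \right)} = - \frac{s}{2} - \frac{i \sqrt{5}}{5}$ ($v{\left(s \right)} = \frac{- \frac{2 i \sqrt{5}}{5} - s}{2} = \frac{- s - \frac{2 i \sqrt{5}}{5}}{2} = - \frac{s}{2} - \frac{i \sqrt{5}}{5}$)
$- v{\left(4 \right)} = - (\left(- \frac{1}{2}\right) 4 - \frac{i \sqrt{5}}{5}) = - (-2 - \frac{i \sqrt{5}}{5}) = 2 + \frac{i \sqrt{5}}{5}$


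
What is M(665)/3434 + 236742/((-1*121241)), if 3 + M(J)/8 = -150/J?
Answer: -54270689418/27686716001 ≈ -1.9602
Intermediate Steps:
M(J) = -24 - 1200/J (M(J) = -24 + 8*(-150/J) = -24 - 1200/J)
M(665)/3434 + 236742/((-1*121241)) = (-24 - 1200/665)/3434 + 236742/((-1*121241)) = (-24 - 1200*1/665)*(1/3434) + 236742/(-121241) = (-24 - 240/133)*(1/3434) + 236742*(-1/121241) = -3432/133*1/3434 - 236742/121241 = -1716/228361 - 236742/121241 = -54270689418/27686716001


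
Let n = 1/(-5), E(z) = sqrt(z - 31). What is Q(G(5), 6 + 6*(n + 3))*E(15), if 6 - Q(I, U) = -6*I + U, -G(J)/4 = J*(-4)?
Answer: 9264*I/5 ≈ 1852.8*I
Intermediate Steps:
E(z) = sqrt(-31 + z)
n = -1/5 ≈ -0.20000
G(J) = 16*J (G(J) = -4*J*(-4) = -(-16)*J = 16*J)
Q(I, U) = 6 - U + 6*I (Q(I, U) = 6 - (-6*I + U) = 6 - (U - 6*I) = 6 + (-U + 6*I) = 6 - U + 6*I)
Q(G(5), 6 + 6*(n + 3))*E(15) = (6 - (6 + 6*(-1/5 + 3)) + 6*(16*5))*sqrt(-31 + 15) = (6 - (6 + 6*(14/5)) + 6*80)*sqrt(-16) = (6 - (6 + 84/5) + 480)*(4*I) = (6 - 1*114/5 + 480)*(4*I) = (6 - 114/5 + 480)*(4*I) = 2316*(4*I)/5 = 9264*I/5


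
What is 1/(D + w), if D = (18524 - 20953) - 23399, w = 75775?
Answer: 1/49947 ≈ 2.0021e-5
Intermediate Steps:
D = -25828 (D = -2429 - 23399 = -25828)
1/(D + w) = 1/(-25828 + 75775) = 1/49947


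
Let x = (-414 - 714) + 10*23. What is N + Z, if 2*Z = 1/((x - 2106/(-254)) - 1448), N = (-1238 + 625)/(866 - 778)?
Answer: -181998545/26126232 ≈ -6.9661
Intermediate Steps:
x = -898 (x = -1128 + 230 = -898)
N = -613/88 ≈ -6.9659
Z = -127/593778 (Z = 1/(2*((-898 - 2106/(-254)) - 1448)) = 1/(2*((-898 - 2106*(-1/254)) - 1448)) = 1/(2*((-898 + 1053/127) - 1448)) = 1/(2*(-112993/127 - 1448)) = 1/(2*(-296889/127)) = (½)*(-127/296889) = -127/593778 ≈ -0.00021388)
N + Z = -613/88 - 127/593778 = -181998545/26126232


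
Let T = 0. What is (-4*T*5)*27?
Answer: 0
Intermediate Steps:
(-4*T*5)*27 = (-4*0*5)*27 = (0*5)*27 = 0*27 = 0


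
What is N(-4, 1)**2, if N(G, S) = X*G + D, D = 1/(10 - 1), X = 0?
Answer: 1/81 ≈ 0.012346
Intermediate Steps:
D = 1/9 ≈ 0.11111
N(G, S) = 1/9 (N(G, S) = 0*G + 1/9 = 0 + 1/9 = 1/9)
N(-4, 1)**2 = (1/9)**2 = 1/81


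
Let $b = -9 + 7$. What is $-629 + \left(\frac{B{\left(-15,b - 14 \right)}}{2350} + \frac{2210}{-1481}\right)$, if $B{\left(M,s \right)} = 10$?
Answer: $- \frac{219431884}{348035} \approx -630.49$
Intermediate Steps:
$b = -2$
$-629 + \left(\frac{B{\left(-15,b - 14 \right)}}{2350} + \frac{2210}{-1481}\right) = -629 + \left(\frac{10}{2350} + \frac{2210}{-1481}\right) = -629 + \left(10 \cdot \frac{1}{2350} + 2210 \left(- \frac{1}{1481}\right)\right) = -629 + \left(\frac{1}{235} - \frac{2210}{1481}\right) = -629 - \frac{517869}{348035} = - \frac{219431884}{348035}$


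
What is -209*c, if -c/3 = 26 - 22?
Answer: 2508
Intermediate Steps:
c = -12 (c = -3*(26 - 22) = -3*4 = -12)
-209*c = -209*(-12) = 2508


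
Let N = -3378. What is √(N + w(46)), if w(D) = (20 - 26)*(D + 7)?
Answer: 4*I*√231 ≈ 60.795*I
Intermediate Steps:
w(D) = -42 - 6*D (w(D) = -6*(7 + D) = -42 - 6*D)
√(N + w(46)) = √(-3378 + (-42 - 6*46)) = √(-3378 + (-42 - 276)) = √(-3378 - 318) = √(-3696) = 4*I*√231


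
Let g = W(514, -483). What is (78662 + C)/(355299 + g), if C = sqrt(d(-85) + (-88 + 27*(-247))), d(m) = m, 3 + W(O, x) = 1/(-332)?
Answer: 26115784/117958271 + 332*I*sqrt(6842)/117958271 ≈ 0.2214 + 0.00023281*I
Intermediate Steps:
W(O, x) = -997/332 (W(O, x) = -3 + 1/(-332) = -3 - 1/332 = -997/332)
g = -997/332 ≈ -3.0030
C = I*sqrt(6842) (C = sqrt(-85 + (-88 + 27*(-247))) = sqrt(-85 + (-88 - 6669)) = sqrt(-85 - 6757) = sqrt(-6842) = I*sqrt(6842) ≈ 82.716*I)
(78662 + C)/(355299 + g) = (78662 + I*sqrt(6842))/(355299 - 997/332) = (78662 + I*sqrt(6842))/(117958271/332) = (78662 + I*sqrt(6842))*(332/117958271) = 26115784/117958271 + 332*I*sqrt(6842)/117958271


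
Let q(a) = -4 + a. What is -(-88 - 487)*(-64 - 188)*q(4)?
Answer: 0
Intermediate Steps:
-(-88 - 487)*(-64 - 188)*q(4) = -(-88 - 487)*(-64 - 188)*(-4 + 4) = -(-575*(-252))*0 = -144900*0 = -1*0 = 0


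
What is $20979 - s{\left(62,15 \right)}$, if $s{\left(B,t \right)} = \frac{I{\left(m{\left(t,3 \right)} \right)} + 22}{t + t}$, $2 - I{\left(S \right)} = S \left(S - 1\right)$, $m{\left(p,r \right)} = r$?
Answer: $\frac{104892}{5} \approx 20978.0$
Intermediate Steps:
$I{\left(S \right)} = 2 - S \left(-1 + S\right)$ ($I{\left(S \right)} = 2 - S \left(S - 1\right) = 2 - S \left(-1 + S\right)$)
$s{\left(B,t \right)} = \frac{9}{t}$ ($s{\left(B,t \right)} = \frac{\left(2 + 3 - 3^{2}\right) + 22}{t + t} = \frac{\left(2 + 3 - 9\right) + 22}{2 t} = \left(\left(2 + 3 - 9\right) + 22\right) \frac{1}{2 t} = \left(-4 + 22\right) \frac{1}{2 t} = 18 \frac{1}{2 t} = \frac{9}{t}$)
$20979 - s{\left(62,15 \right)} = 20979 - \frac{9}{15} = 20979 - 9 \cdot \frac{1}{15} = 20979 - \frac{3}{5} = \frac{104892}{5}$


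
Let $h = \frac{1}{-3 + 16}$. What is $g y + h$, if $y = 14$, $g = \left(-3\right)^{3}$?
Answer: $- \frac{4913}{13} \approx -377.92$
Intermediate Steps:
$g = -27$
$h = \frac{1}{13} \approx 0.076923$
$g y + h = \left(-27\right) 14 + \frac{1}{13} = -378 + \frac{1}{13} = - \frac{4913}{13}$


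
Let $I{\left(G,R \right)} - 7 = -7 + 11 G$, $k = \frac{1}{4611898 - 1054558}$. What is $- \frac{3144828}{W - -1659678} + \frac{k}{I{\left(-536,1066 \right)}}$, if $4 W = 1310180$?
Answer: $- \frac{65959863493605143}{41680167502770720} \approx -1.5825$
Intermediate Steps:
$W = 327545$ ($W = \frac{1}{4} \cdot 1310180 = 327545$)
$k = \frac{1}{3557340} \approx 2.8111 \cdot 10^{-7}$
$I{\left(G,R \right)} = 11 G$ ($I{\left(G,R \right)} = 7 + \left(-7 + 11 G\right) = 11 G$)
$- \frac{3144828}{W - -1659678} + \frac{k}{I{\left(-536,1066 \right)}} = - \frac{3144828}{327545 - -1659678} + \frac{1}{3557340 \cdot 11 \left(-536\right)} = - \frac{3144828}{327545 + 1659678} + \frac{1}{3557340 \left(-5896\right)} = - \frac{3144828}{1987223} + \frac{1}{3557340} \left(- \frac{1}{5896}\right) = \left(-3144828\right) \frac{1}{1987223} - \frac{1}{20974076640} = - \frac{3144828}{1987223} - \frac{1}{20974076640} = - \frac{65959863493605143}{41680167502770720}$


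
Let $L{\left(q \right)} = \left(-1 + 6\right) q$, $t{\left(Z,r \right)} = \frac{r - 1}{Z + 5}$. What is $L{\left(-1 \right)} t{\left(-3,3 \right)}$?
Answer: $-5$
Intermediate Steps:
$t{\left(Z,r \right)} = \frac{-1 + r}{5 + Z}$
$L{\left(q \right)} = 5 q$
$L{\left(-1 \right)} t{\left(-3,3 \right)} = 5 \left(-1\right) \frac{-1 + 3}{5 - 3} = - 5 \cdot \frac{1}{2} \cdot 2 = \left(-5\right) 1 = -5$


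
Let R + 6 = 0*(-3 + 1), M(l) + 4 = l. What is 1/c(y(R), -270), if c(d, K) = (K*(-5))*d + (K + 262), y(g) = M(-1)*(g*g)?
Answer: -1/243008 ≈ -4.1151e-6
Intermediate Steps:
M(l) = -4 + l
R = -6 (R = -6 + 0*(-3 + 1) = -6 + 0*(-2) = -6 + 0 = -6)
y(g) = -5*g² (y(g) = (-4 - 1)*(g*g) = -5*g²)
c(d, K) = 262 + K - 5*K*d (c(d, K) = (-5*K)*d + (262 + K) = -5*K*d + (262 + K) = 262 + K - 5*K*d)
1/c(y(R), -270) = 1/(262 - 270 - 5*(-270)*(-5*(-6)²)) = 1/(262 - 270 - 5*(-270)*(-5*36)) = 1/(262 - 270 - 5*(-270)*(-180)) = 1/(262 - 270 - 243000) = 1/(-243008) = -1/243008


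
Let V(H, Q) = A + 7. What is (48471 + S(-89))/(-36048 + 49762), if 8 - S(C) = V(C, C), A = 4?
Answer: 24234/6857 ≈ 3.5342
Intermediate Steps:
V(H, Q) = 11 (V(H, Q) = 4 + 7 = 11)
S(C) = -3 (S(C) = 8 - 1*11 = 8 - 11 = -3)
(48471 + S(-89))/(-36048 + 49762) = (48471 - 3)/(-36048 + 49762) = 48468/13714 = 48468*(1/13714) = 24234/6857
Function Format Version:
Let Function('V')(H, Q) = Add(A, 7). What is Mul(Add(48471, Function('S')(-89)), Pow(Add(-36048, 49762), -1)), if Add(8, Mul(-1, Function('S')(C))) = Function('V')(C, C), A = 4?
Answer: Rational(24234, 6857) ≈ 3.5342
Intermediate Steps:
Function('V')(H, Q) = 11 (Function('V')(H, Q) = Add(4, 7) = 11)
Function('S')(C) = -3 (Function('S')(C) = Add(8, Mul(-1, 11)) = Add(8, -11) = -3)
Mul(Add(48471, Function('S')(-89)), Pow(Add(-36048, 49762), -1)) = Mul(Add(48471, -3), Pow(Add(-36048, 49762), -1)) = Mul(48468, Pow(13714, -1)) = Mul(48468, Rational(1, 13714)) = Rational(24234, 6857)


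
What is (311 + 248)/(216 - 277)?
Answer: -559/61 ≈ -9.1639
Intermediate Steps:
(311 + 248)/(216 - 277) = 559/(-61) = 559*(-1/61) = -559/61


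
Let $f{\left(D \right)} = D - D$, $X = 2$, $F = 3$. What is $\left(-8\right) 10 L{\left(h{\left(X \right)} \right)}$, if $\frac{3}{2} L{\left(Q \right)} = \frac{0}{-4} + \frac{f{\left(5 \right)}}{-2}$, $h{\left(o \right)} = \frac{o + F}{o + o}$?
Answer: $0$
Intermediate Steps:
$f{\left(D \right)} = 0$
$h{\left(o \right)} = \frac{3 + o}{2 o}$ ($h{\left(o \right)} = \frac{o + 3}{o + o} = \frac{3 + o}{2 o}$)
$L{\left(Q \right)} = 0$ ($L{\left(Q \right)} = \frac{2 \left(\frac{0}{-4} + \frac{0}{-2}\right)}{3} = \frac{2 \left(0 \left(- \frac{1}{4}\right) + 0 \left(- \frac{1}{2}\right)\right)}{3} = \frac{2 \left(0 + 0\right)}{3} = \frac{2}{3} \cdot 0 = 0$)
$\left(-8\right) 10 L{\left(h{\left(X \right)} \right)} = \left(-8\right) 10 \cdot 0 = \left(-80\right) 0 = 0$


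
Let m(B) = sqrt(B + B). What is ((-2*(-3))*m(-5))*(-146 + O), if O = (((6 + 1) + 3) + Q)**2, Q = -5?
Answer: -726*I*sqrt(10) ≈ -2295.8*I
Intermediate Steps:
O = 25 (O = (((6 + 1) + 3) - 5)**2 = ((7 + 3) - 5)**2 = (10 - 5)**2 = 5**2 = 25)
m(B) = sqrt(2)*sqrt(B) (m(B) = sqrt(2*B) = sqrt(2)*sqrt(B))
((-2*(-3))*m(-5))*(-146 + O) = ((-2*(-3))*(sqrt(2)*sqrt(-5)))*(-146 + 25) = (6*(sqrt(2)*(I*sqrt(5))))*(-121) = (6*(I*sqrt(10)))*(-121) = (6*I*sqrt(10))*(-121) = -726*I*sqrt(10)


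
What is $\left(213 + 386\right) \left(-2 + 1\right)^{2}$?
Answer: $599$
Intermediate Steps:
$\left(213 + 386\right) \left(-2 + 1\right)^{2} = 599 \left(-1\right)^{2} = 599 \cdot 1 = 599$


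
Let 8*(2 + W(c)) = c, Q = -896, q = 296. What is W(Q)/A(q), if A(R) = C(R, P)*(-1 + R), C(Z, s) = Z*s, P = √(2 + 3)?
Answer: -57*√5/218300 ≈ -0.00058386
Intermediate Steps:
P = √5 ≈ 2.2361
W(c) = -2 + c/8
A(R) = R*√5*(-1 + R) (A(R) = (R*√5)*(-1 + R) = R*√5*(-1 + R))
W(Q)/A(q) = (-2 + (⅛)*(-896))/((296*√5*(-1 + 296))) = (-2 - 112)/((296*√5*295)) = -114*√5/436600 = -57*√5/218300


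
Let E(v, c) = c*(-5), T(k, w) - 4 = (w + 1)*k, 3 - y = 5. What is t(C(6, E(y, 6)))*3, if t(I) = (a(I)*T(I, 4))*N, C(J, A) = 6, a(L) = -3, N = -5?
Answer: 1530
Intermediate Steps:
y = -2 (y = 3 - 1*5 = 3 - 5 = -2)
T(k, w) = 4 + k*(1 + w) (T(k, w) = 4 + (w + 1)*k = 4 + (1 + w)*k = 4 + k*(1 + w))
E(v, c) = -5*c
t(I) = 60 + 75*I (t(I) = -3*(4 + I + I*4)*(-5) = -3*(4 + I + 4*I)*(-5) = -3*(4 + 5*I)*(-5) = (-12 - 15*I)*(-5) = 60 + 75*I)
t(C(6, E(y, 6)))*3 = (60 + 75*6)*3 = (60 + 450)*3 = 510*3 = 1530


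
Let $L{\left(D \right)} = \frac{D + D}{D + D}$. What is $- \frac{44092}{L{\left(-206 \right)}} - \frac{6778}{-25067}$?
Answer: $- \frac{1105247386}{25067} \approx -44092.0$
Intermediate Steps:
$L{\left(D \right)} = 1$ ($L{\left(D \right)} = \frac{2 D}{2 D} = 2 D \frac{1}{2 D} = 1$)
$- \frac{44092}{L{\left(-206 \right)}} - \frac{6778}{-25067} = - \frac{44092}{1} - \frac{6778}{-25067} = \left(-44092\right) 1 - - \frac{6778}{25067} = -44092 + \frac{6778}{25067} = - \frac{1105247386}{25067}$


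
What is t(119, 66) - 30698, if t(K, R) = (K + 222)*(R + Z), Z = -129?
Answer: -52181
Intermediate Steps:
t(K, R) = (-129 + R)*(222 + K) (t(K, R) = (K + 222)*(R - 129) = (222 + K)*(-129 + R) = (-129 + R)*(222 + K))
t(119, 66) - 30698 = (-28638 - 129*119 + 222*66 + 119*66) - 30698 = (-28638 - 15351 + 14652 + 7854) - 30698 = -21483 - 30698 = -52181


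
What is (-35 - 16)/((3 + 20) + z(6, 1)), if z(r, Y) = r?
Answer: -51/29 ≈ -1.7586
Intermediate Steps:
(-35 - 16)/((3 + 20) + z(6, 1)) = (-35 - 16)/((3 + 20) + 6) = -51/(23 + 6) = -51/29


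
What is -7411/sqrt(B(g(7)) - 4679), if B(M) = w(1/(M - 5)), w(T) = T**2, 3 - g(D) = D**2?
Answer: 377961*I*sqrt(12170078)/12170078 ≈ 108.34*I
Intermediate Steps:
g(D) = 3 - D**2
B(M) = (-5 + M)**(-2) (B(M) = (1/(M - 5))**2 = (1/(-5 + M))**2 = (-5 + M)**(-2))
-7411/sqrt(B(g(7)) - 4679) = -7411/sqrt((-5 + (3 - 1*7**2))**(-2) - 4679) = -7411/sqrt((-5 + (3 - 1*49))**(-2) - 4679) = -7411/sqrt((-5 + (3 - 49))**(-2) - 4679) = -7411/sqrt((-5 - 46)**(-2) - 4679) = -7411/sqrt((-51)**(-2) - 4679) = -7411/sqrt(1/2601 - 4679) = -7411*(-51*I*sqrt(12170078)/12170078) = -(-377961)*I*sqrt(12170078)/12170078 = 377961*I*sqrt(12170078)/12170078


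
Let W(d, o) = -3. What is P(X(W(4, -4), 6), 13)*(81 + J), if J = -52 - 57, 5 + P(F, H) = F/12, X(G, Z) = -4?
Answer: 448/3 ≈ 149.33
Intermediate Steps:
P(F, H) = -5 + F/12
J = -109
P(X(W(4, -4), 6), 13)*(81 + J) = (-5 + (1/12)*(-4))*(81 - 109) = (-5 - ⅓)*(-28) = -16/3*(-28) = 448/3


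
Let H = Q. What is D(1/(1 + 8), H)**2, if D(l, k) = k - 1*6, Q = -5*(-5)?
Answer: 361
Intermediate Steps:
Q = 25
H = 25
D(l, k) = -6 + k (D(l, k) = k - 6 = -6 + k)
D(1/(1 + 8), H)**2 = (-6 + 25)**2 = 19**2 = 361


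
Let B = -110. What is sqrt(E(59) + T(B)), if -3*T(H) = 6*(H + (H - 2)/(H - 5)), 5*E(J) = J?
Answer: 3*sqrt(337755)/115 ≈ 15.161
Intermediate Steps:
E(J) = J/5
T(H) = -2*H - 2*(-2 + H)/(-5 + H) (T(H) = -2*(H + (H - 2)/(H - 5)) = -2*(H + (-2 + H)/(-5 + H)) = -(6*H + 6*(-2 + H)/(-5 + H))/3 = -2*H - 2*(-2 + H)/(-5 + H))
sqrt(E(59) + T(B)) = sqrt((1/5)*59 + 2*(2 - 1*(-110)**2 + 4*(-110))/(-5 - 110)) = sqrt(59/5 + 2*(2 - 1*12100 - 440)/(-115)) = sqrt(59/5 + 2*(-1/115)*(2 - 12100 - 440)) = sqrt(59/5 + 2*(-1/115)*(-12538)) = sqrt(59/5 + 25076/115) = sqrt(26433/115) = 3*sqrt(337755)/115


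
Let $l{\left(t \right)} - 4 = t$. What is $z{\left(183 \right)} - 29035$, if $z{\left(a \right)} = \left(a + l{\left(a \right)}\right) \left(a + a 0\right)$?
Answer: $38675$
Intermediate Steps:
$l{\left(t \right)} = 4 + t$
$z{\left(a \right)} = a \left(4 + 2 a\right)$ ($z{\left(a \right)} = \left(a + \left(4 + a\right)\right) \left(a + a 0\right) = \left(4 + 2 a\right) \left(a + 0\right) = \left(4 + 2 a\right) a = a \left(4 + 2 a\right)$)
$z{\left(183 \right)} - 29035 = 2 \cdot 183 \left(2 + 183\right) - 29035 = 2 \cdot 183 \cdot 185 - 29035 = 67710 - 29035 = 38675$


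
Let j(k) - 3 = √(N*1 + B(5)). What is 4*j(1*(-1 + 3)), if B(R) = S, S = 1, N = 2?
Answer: 12 + 4*√3 ≈ 18.928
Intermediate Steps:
B(R) = 1
j(k) = 3 + √3 (j(k) = 3 + √(2*1 + 1) = 3 + √(2 + 1) = 3 + √3)
4*j(1*(-1 + 3)) = 4*(3 + √3) = 12 + 4*√3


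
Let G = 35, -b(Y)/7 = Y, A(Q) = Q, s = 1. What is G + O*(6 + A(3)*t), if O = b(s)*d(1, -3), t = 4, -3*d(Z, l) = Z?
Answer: 77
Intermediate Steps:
d(Z, l) = -Z/3
b(Y) = -7*Y
O = 7/3 (O = (-7*1)*(-1/3*1) = -7*(-1/3) = 7/3 ≈ 2.3333)
G + O*(6 + A(3)*t) = 35 + 7*(6 + 3*4)/3 = 35 + 7*(6 + 12)/3 = 35 + (7/3)*18 = 35 + 42 = 77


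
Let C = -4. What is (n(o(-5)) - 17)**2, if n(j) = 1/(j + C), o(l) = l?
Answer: 23716/81 ≈ 292.79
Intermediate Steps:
n(j) = 1/(-4 + j) (n(j) = 1/(j - 4) = 1/(-4 + j))
(n(o(-5)) - 17)**2 = (1/(-4 - 5) - 17)**2 = (1/(-9) - 17)**2 = (-1/9 - 17)**2 = (-154/9)**2 = 23716/81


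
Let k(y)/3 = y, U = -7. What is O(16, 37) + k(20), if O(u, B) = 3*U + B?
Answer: 76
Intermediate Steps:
k(y) = 3*y
O(u, B) = -21 + B (O(u, B) = 3*(-7) + B = -21 + B)
O(16, 37) + k(20) = (-21 + 37) + 3*20 = 16 + 60 = 76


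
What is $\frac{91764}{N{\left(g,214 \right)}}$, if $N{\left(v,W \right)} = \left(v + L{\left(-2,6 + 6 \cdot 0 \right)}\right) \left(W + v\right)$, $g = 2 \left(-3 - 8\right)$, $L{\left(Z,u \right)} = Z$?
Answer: $- \frac{2549}{128} \approx -19.914$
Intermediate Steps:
$g = -22$ ($g = 2 \left(-11\right) = -22$)
$N{\left(v,W \right)} = \left(-2 + v\right) \left(W + v\right)$ ($N{\left(v,W \right)} = \left(v - 2\right) \left(W + v\right) = \left(-2 + v\right) \left(W + v\right)$)
$\frac{91764}{N{\left(g,214 \right)}} = \frac{91764}{\left(-22\right)^{2} - 428 - -44 + 214 \left(-22\right)} = \frac{91764}{484 - 428 + 44 - 4708} = \frac{91764}{-4608} = 91764 \left(- \frac{1}{4608}\right) = - \frac{2549}{128}$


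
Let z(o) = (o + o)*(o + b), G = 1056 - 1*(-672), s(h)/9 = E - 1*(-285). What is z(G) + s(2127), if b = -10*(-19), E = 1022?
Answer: 6640371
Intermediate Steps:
b = 190
s(h) = 11763 (s(h) = 9*(1022 - 1*(-285)) = 9*(1022 + 285) = 9*1307 = 11763)
G = 1728 (G = 1056 + 672 = 1728)
z(o) = 2*o*(190 + o) (z(o) = (o + o)*(o + 190) = (2*o)*(190 + o) = 2*o*(190 + o))
z(G) + s(2127) = 2*1728*(190 + 1728) + 11763 = 2*1728*1918 + 11763 = 6628608 + 11763 = 6640371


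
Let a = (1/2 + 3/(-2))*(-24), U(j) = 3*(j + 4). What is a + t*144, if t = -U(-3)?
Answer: -408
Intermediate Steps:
U(j) = 12 + 3*j (U(j) = 3*(4 + j) = 12 + 3*j)
a = 24 (a = (1*(½) + 3*(-½))*(-24) = (½ - 3/2)*(-24) = -1*(-24) = 24)
t = -3 (t = -(12 + 3*(-3)) = -(12 - 9) = -1*3 = -3)
a + t*144 = 24 - 3*144 = 24 - 432 = -408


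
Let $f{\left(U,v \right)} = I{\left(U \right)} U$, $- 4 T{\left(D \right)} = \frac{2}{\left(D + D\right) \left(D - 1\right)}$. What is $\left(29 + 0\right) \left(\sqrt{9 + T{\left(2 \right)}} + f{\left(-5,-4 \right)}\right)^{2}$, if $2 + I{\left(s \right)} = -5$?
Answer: $\frac{286259}{8} + \frac{1015 \sqrt{142}}{2} \approx 41830.0$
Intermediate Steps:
$I{\left(s \right)} = -7$ ($I{\left(s \right)} = -2 - 5 = -7$)
$T{\left(D \right)} = - \frac{1}{4 D \left(-1 + D\right)}$ ($T{\left(D \right)} = - \frac{2 \frac{1}{\left(D + D\right) \left(D - 1\right)}}{4} = - \frac{2 \frac{1}{2 D \left(-1 + D\right)}}{4} = - \frac{\frac{1}{D} \frac{1}{-1 + D}}{4} = - \frac{1}{4 D \left(-1 + D\right)}$)
$f{\left(U,v \right)} = - 7 U$
$\left(29 + 0\right) \left(\sqrt{9 + T{\left(2 \right)}} + f{\left(-5,-4 \right)}\right)^{2} = \left(29 + 0\right) \left(\sqrt{9 - \frac{1}{4 \cdot 2 \left(-1 + 2\right)}} - -35\right)^{2} = 29 \left(\sqrt{9 - \frac{1}{8 \cdot 1}} + 35\right)^{2} = 29 \left(\sqrt{9 - \frac{1}{8} \cdot 1} + 35\right)^{2} = 29 \left(\sqrt{9 - \frac{1}{8}} + 35\right)^{2} = 29 \left(\sqrt{\frac{71}{8}} + 35\right)^{2} = 29 \left(\frac{\sqrt{142}}{4} + 35\right)^{2} = 29 \left(35 + \frac{\sqrt{142}}{4}\right)^{2}$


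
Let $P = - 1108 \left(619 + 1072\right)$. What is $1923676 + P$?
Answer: $50048$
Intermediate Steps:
$P = -1873628$ ($P = \left(-1108\right) 1691 = -1873628$)
$1923676 + P = 1923676 - 1873628 = 50048$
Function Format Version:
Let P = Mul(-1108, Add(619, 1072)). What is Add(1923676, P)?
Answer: 50048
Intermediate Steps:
P = -1873628 (P = Mul(-1108, 1691) = -1873628)
Add(1923676, P) = Add(1923676, -1873628) = 50048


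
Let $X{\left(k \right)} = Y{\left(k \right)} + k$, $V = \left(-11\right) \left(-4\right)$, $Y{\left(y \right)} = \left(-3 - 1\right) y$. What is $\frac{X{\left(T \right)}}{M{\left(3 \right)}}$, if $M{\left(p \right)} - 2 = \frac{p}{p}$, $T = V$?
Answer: $-44$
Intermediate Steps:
$Y{\left(y \right)} = - 4 y$
$V = 44$
$T = 44$
$M{\left(p \right)} = 3$ ($M{\left(p \right)} = 2 + \frac{p}{p} = 2 + 1 = 3$)
$X{\left(k \right)} = - 3 k$ ($X{\left(k \right)} = - 4 k + k = - 3 k$)
$\frac{X{\left(T \right)}}{M{\left(3 \right)}} = \frac{\left(-3\right) 44}{3} = \left(-132\right) \frac{1}{3} = -44$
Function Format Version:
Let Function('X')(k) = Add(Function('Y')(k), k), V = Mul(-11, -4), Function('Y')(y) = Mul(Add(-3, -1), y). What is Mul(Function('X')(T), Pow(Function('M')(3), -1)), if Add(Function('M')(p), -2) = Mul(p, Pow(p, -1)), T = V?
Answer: -44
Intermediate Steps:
Function('Y')(y) = Mul(-4, y)
V = 44
T = 44
Function('M')(p) = 3 (Function('M')(p) = Add(2, Mul(p, Pow(p, -1))) = Add(2, 1) = 3)
Function('X')(k) = Mul(-3, k) (Function('X')(k) = Add(Mul(-4, k), k) = Mul(-3, k))
Mul(Function('X')(T), Pow(Function('M')(3), -1)) = Mul(Mul(-3, 44), Pow(3, -1)) = Mul(-132, Rational(1, 3)) = -44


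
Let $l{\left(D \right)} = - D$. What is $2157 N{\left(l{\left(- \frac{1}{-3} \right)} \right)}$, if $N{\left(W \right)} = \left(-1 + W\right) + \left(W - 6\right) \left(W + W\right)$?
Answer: $\frac{18694}{3} \approx 6231.3$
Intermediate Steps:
$N{\left(W \right)} = -1 + W + 2 W \left(-6 + W\right)$ ($N{\left(W \right)} = \left(-1 + W\right) + \left(-6 + W\right) 2 W = \left(-1 + W\right) + 2 W \left(-6 + W\right) = -1 + W + 2 W \left(-6 + W\right)$)
$2157 N{\left(l{\left(- \frac{1}{-3} \right)} \right)} = 2157 \left(-1 - 11 \left(- \frac{-1}{-3}\right) + 2 \left(- \frac{-1}{-3}\right)^{2}\right) = 2157 \left(-1 - 11 \left(- \frac{\left(-1\right) \left(-1\right)}{3}\right) + 2 \left(- \frac{\left(-1\right) \left(-1\right)}{3}\right)^{2}\right) = 2157 \left(-1 - 11 \left(\left(-1\right) \frac{1}{3}\right) + 2 \left(\left(-1\right) \frac{1}{3}\right)^{2}\right) = 2157 \left(-1 - - \frac{11}{3} + 2 \left(- \frac{1}{3}\right)^{2}\right) = 2157 \left(-1 + \frac{11}{3} + 2 \cdot \frac{1}{9}\right) = 2157 \left(-1 + \frac{11}{3} + \frac{2}{9}\right) = 2157 \cdot \frac{26}{9} = \frac{18694}{3}$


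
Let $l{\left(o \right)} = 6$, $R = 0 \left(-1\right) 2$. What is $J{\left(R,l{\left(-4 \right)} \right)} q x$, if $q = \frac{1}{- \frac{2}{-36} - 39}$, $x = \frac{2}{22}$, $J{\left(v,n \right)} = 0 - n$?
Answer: $\frac{108}{7711} \approx 0.014006$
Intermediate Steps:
$R = 0$ ($R = 0 \cdot 2 = 0$)
$J{\left(v,n \right)} = - n$
$x = \frac{1}{11}$ ($x = 2 \cdot \frac{1}{22} = \frac{1}{11} \approx 0.090909$)
$q = - \frac{18}{701}$ ($q = \frac{1}{\left(-2\right) \left(- \frac{1}{36}\right) - 39} = \frac{1}{\frac{1}{18} - 39} = \frac{1}{- \frac{701}{18}} = - \frac{18}{701} \approx -0.025678$)
$J{\left(R,l{\left(-4 \right)} \right)} q x = \left(-1\right) 6 \left(- \frac{18}{701}\right) \frac{1}{11} = \left(-6\right) \left(- \frac{18}{701}\right) \frac{1}{11} = \frac{108}{701} \cdot \frac{1}{11} = \frac{108}{7711}$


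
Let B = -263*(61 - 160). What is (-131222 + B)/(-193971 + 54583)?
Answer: 105185/139388 ≈ 0.75462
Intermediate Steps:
B = 26037 (B = -263*(-99) = 26037)
(-131222 + B)/(-193971 + 54583) = (-131222 + 26037)/(-193971 + 54583) = -105185/(-139388) = -105185*(-1/139388) = 105185/139388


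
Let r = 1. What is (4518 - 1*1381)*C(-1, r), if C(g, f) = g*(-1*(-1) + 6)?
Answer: -21959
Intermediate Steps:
C(g, f) = 7*g (C(g, f) = g*(1 + 6) = g*7 = 7*g)
(4518 - 1*1381)*C(-1, r) = (4518 - 1*1381)*(7*(-1)) = (4518 - 1381)*(-7) = 3137*(-7) = -21959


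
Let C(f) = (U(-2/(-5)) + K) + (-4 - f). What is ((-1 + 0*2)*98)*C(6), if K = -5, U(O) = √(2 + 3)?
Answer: 1470 - 98*√5 ≈ 1250.9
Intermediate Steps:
U(O) = √5
C(f) = -9 + √5 - f (C(f) = (√5 - 5) + (-4 - f) = (-5 + √5) + (-4 - f) = -9 + √5 - f)
((-1 + 0*2)*98)*C(6) = ((-1 + 0*2)*98)*(-9 + √5 - 1*6) = ((-1 + 0)*98)*(-9 + √5 - 6) = (-1*98)*(-15 + √5) = -98*(-15 + √5) = 1470 - 98*√5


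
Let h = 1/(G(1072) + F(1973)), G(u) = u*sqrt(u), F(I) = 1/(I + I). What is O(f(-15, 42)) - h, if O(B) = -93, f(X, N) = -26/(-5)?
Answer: -1783945023604502585/19182204554887167 - 66768087808*sqrt(67)/19182204554887167 ≈ -93.000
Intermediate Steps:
F(I) = 1/(2*I)
G(u) = u**(3/2)
f(X, N) = 26/5 (f(X, N) = -26*(-1/5) = 26/5)
h = 1/(1/3946 + 4288*sqrt(67)) (h = 1/(1072**(3/2) + (1/2)/1973) = 1/(4288*sqrt(67) + (1/2)*(1/1973)) = 1/(4288*sqrt(67) + 1/3946) = 1/(1/3946 + 4288*sqrt(67)) ≈ 2.8491e-5)
O(f(-15, 42)) - h = -93 - (-3946/19182204554887167 + 66768087808*sqrt(67)/19182204554887167) = -93 + (3946/19182204554887167 - 66768087808*sqrt(67)/19182204554887167) = -1783945023604502585/19182204554887167 - 66768087808*sqrt(67)/19182204554887167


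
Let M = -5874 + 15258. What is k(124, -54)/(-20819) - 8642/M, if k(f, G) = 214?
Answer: -90962987/97682748 ≈ -0.93121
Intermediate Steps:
M = 9384
k(124, -54)/(-20819) - 8642/M = 214/(-20819) - 8642/9384 = 214*(-1/20819) - 8642*1/9384 = -214/20819 - 4321/4692 = -90962987/97682748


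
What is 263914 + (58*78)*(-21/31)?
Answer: 8086330/31 ≈ 2.6085e+5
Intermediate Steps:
263914 + (58*78)*(-21/31) = 263914 + 4524*(-21*1/31) = 263914 + 4524*(-21/31) = 263914 - 95004/31 = 8086330/31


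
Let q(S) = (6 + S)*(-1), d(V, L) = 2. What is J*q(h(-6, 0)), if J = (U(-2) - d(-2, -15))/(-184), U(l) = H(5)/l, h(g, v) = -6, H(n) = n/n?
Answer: 0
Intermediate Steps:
H(n) = 1
U(l) = 1/l
q(S) = -6 - S
J = 5/368 (J = (1/(-2) - 1*2)/(-184) = (-½ - 2)*(-1/184) = -5/2*(-1/184) = 5/368 ≈ 0.013587)
J*q(h(-6, 0)) = 5*(-6 - 1*(-6))/368 = 5*(-6 + 6)/368 = (5/368)*0 = 0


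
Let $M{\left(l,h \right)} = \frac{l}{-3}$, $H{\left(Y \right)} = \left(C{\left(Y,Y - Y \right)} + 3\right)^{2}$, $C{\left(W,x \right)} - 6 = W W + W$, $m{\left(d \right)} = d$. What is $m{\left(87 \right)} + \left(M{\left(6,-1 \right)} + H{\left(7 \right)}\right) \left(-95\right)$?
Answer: $-401098$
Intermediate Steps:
$C{\left(W,x \right)} = 6 + W + W^{2}$ ($C{\left(W,x \right)} = 6 + \left(W W + W\right) = 6 + \left(W^{2} + W\right) = 6 + \left(W + W^{2}\right) = 6 + W + W^{2}$)
$H{\left(Y \right)} = \left(9 + Y + Y^{2}\right)^{2}$ ($H{\left(Y \right)} = \left(\left(6 + Y + Y^{2}\right) + 3\right)^{2} = \left(9 + Y + Y^{2}\right)^{2}$)
$M{\left(l,h \right)} = - \frac{l}{3}$ ($M{\left(l,h \right)} = l \left(- \frac{1}{3}\right) = - \frac{l}{3}$)
$m{\left(87 \right)} + \left(M{\left(6,-1 \right)} + H{\left(7 \right)}\right) \left(-95\right) = 87 + \left(\left(- \frac{1}{3}\right) 6 + \left(9 + 7 + 7^{2}\right)^{2}\right) \left(-95\right) = 87 + \left(-2 + \left(9 + 7 + 49\right)^{2}\right) \left(-95\right) = 87 + \left(-2 + 65^{2}\right) \left(-95\right) = 87 + \left(-2 + 4225\right) \left(-95\right) = 87 + 4223 \left(-95\right) = 87 - 401185 = -401098$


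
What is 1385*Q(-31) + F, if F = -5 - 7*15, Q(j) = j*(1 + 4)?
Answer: -214785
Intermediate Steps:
Q(j) = 5*j (Q(j) = j*5 = 5*j)
F = -110 (F = -5 - 105 = -110)
1385*Q(-31) + F = 1385*(5*(-31)) - 110 = 1385*(-155) - 110 = -214675 - 110 = -214785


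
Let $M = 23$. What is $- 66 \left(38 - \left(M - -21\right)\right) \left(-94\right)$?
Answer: $-37224$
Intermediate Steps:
$- 66 \left(38 - \left(M - -21\right)\right) \left(-94\right) = - 66 \left(38 - \left(23 - -21\right)\right) \left(-94\right) = - 66 \left(38 - \left(23 + 21\right)\right) \left(-94\right) = - 66 \left(38 - 44\right) \left(-94\right) = \left(-66\right) \left(-6\right) \left(-94\right) = 396 \left(-94\right) = -37224$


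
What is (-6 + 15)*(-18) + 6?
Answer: -156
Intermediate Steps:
(-6 + 15)*(-18) + 6 = 9*(-18) + 6 = -162 + 6 = -156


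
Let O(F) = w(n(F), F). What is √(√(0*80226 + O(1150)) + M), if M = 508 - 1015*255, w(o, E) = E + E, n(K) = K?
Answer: √(-258317 + 10*√23) ≈ 508.2*I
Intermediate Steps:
w(o, E) = 2*E
O(F) = 2*F
M = -258317 (M = 508 - 258825 = -258317)
√(√(0*80226 + O(1150)) + M) = √(√(0*80226 + 2*1150) - 258317) = √(√(0 + 2300) - 258317) = √(√2300 - 258317) = √(10*√23 - 258317) = √(-258317 + 10*√23)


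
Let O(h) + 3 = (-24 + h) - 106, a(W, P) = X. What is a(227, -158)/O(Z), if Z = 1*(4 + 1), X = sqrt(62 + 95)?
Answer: -sqrt(157)/128 ≈ -0.097890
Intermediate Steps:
X = sqrt(157) ≈ 12.530
a(W, P) = sqrt(157)
Z = 5 (Z = 1*5 = 5)
O(h) = -133 + h (O(h) = -3 + ((-24 + h) - 106) = -3 + (-130 + h) = -133 + h)
a(227, -158)/O(Z) = sqrt(157)/(-133 + 5) = sqrt(157)/(-128) = sqrt(157)*(-1/128) = -sqrt(157)/128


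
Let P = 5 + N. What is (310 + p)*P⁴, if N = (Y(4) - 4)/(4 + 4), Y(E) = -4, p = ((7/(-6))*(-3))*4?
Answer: 82944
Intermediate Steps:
p = 14 (p = ((7*(-⅙))*(-3))*4 = -7/6*(-3)*4 = (7/2)*4 = 14)
N = -1 (N = (-4 - 4)/(4 + 4) = -8/8 = -8*⅛ = -1)
P = 4 (P = 5 - 1 = 4)
(310 + p)*P⁴ = (310 + 14)*4⁴ = 324*256 = 82944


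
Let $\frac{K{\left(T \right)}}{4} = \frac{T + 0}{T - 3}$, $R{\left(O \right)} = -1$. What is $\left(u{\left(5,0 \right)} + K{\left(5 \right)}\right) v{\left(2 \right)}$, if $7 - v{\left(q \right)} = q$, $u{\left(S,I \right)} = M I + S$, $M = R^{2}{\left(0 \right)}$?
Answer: $75$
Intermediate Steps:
$M = 1$ ($M = \left(-1\right)^{2} = 1$)
$K{\left(T \right)} = \frac{4 T}{-3 + T}$ ($K{\left(T \right)} = 4 \frac{T + 0}{T - 3} = 4 \frac{T}{-3 + T} = \frac{4 T}{-3 + T}$)
$u{\left(S,I \right)} = I + S$ ($u{\left(S,I \right)} = 1 I + S = I + S$)
$v{\left(q \right)} = 7 - q$
$\left(u{\left(5,0 \right)} + K{\left(5 \right)}\right) v{\left(2 \right)} = \left(\left(0 + 5\right) + 4 \cdot 5 \frac{1}{-3 + 5}\right) \left(7 - 2\right) = \left(5 + 4 \cdot 5 \cdot \frac{1}{2}\right) \left(7 - 2\right) = \left(5 + 4 \cdot 5 \cdot \frac{1}{2}\right) 5 = \left(5 + 10\right) 5 = 15 \cdot 5 = 75$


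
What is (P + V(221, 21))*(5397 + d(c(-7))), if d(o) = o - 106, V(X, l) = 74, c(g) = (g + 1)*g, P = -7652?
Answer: -40413474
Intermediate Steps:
c(g) = g*(1 + g) (c(g) = (1 + g)*g = g*(1 + g))
d(o) = -106 + o
(P + V(221, 21))*(5397 + d(c(-7))) = (-7652 + 74)*(5397 + (-106 - 7*(1 - 7))) = -7578*(5397 + (-106 - 7*(-6))) = -7578*(5397 + (-106 + 42)) = -7578*(5397 - 64) = -7578*5333 = -40413474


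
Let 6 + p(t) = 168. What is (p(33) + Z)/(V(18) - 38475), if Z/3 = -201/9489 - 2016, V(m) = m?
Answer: 6205873/40546497 ≈ 0.15306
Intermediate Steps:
p(t) = 162 (p(t) = -6 + 168 = 162)
Z = -19130025/3163 (Z = 3*(-201/9489 - 2016) = 3*(-201*1/9489 - 2016) = 3*(-67/3163 - 2016) = 3*(-6376675/3163) = -19130025/3163 ≈ -6048.1)
(p(33) + Z)/(V(18) - 38475) = (162 - 19130025/3163)/(18 - 38475) = -18617619/3163/(-38457) = -18617619/3163*(-1/38457) = 6205873/40546497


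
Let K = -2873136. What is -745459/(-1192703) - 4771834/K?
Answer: 230387818139/100788174312 ≈ 2.2859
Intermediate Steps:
-745459/(-1192703) - 4771834/K = -745459/(-1192703) - 4771834/(-2873136) = -745459*(-1/1192703) - 4771834*(-1/2873136) = 745459/1192703 + 2385917/1436568 = 230387818139/100788174312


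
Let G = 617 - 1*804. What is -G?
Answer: 187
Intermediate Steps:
G = -187 (G = 617 - 804 = -187)
-G = -1*(-187) = 187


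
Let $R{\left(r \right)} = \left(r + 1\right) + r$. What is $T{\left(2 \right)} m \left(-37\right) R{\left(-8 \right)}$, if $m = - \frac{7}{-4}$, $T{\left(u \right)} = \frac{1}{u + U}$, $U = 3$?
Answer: $\frac{777}{4} \approx 194.25$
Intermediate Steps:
$T{\left(u \right)} = \frac{1}{3 + u}$ ($T{\left(u \right)} = \frac{1}{u + 3} = \frac{1}{3 + u}$)
$m = \frac{7}{4}$ ($m = \left(-7\right) \left(- \frac{1}{4}\right) = \frac{7}{4} \approx 1.75$)
$R{\left(r \right)} = 1 + 2 r$ ($R{\left(r \right)} = \left(1 + r\right) + r = 1 + 2 r$)
$T{\left(2 \right)} m \left(-37\right) R{\left(-8 \right)} = \frac{1}{3 + 2} \cdot \frac{7}{4} \left(-37\right) \left(1 + 2 \left(-8\right)\right) = \frac{1}{5} \cdot \frac{7}{4} \left(-37\right) \left(1 - 16\right) = \frac{1}{5} \cdot \frac{7}{4} \left(-37\right) \left(-15\right) = \frac{7}{20} \left(-37\right) \left(-15\right) = \left(- \frac{259}{20}\right) \left(-15\right) = \frac{777}{4}$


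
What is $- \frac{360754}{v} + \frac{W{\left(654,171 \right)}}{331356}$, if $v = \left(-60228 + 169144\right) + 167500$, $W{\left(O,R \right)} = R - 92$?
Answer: $- \frac{14939520695}{11449012512} \approx -1.3049$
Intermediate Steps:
$W{\left(O,R \right)} = -92 + R$
$v = 276416$ ($v = 108916 + 167500 = 276416$)
$- \frac{360754}{v} + \frac{W{\left(654,171 \right)}}{331356} = - \frac{360754}{276416} + \frac{-92 + 171}{331356} = \left(-360754\right) \frac{1}{276416} + 79 \cdot \frac{1}{331356} = - \frac{180377}{138208} + \frac{79}{331356} = - \frac{14939520695}{11449012512}$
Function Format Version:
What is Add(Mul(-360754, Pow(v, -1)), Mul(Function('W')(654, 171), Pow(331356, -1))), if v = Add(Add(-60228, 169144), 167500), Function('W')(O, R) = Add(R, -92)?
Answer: Rational(-14939520695, 11449012512) ≈ -1.3049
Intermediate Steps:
Function('W')(O, R) = Add(-92, R)
v = 276416 (v = Add(108916, 167500) = 276416)
Add(Mul(-360754, Pow(v, -1)), Mul(Function('W')(654, 171), Pow(331356, -1))) = Add(Mul(-360754, Pow(276416, -1)), Mul(Add(-92, 171), Pow(331356, -1))) = Add(Mul(-360754, Rational(1, 276416)), Mul(79, Rational(1, 331356))) = Add(Rational(-180377, 138208), Rational(79, 331356)) = Rational(-14939520695, 11449012512)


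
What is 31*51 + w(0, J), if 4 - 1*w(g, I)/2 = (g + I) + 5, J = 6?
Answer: 1567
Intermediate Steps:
w(g, I) = -2 - 2*I - 2*g (w(g, I) = 8 - 2*((g + I) + 5) = 8 - 2*((I + g) + 5) = 8 - 2*(5 + I + g) = 8 + (-10 - 2*I - 2*g) = -2 - 2*I - 2*g)
31*51 + w(0, J) = 31*51 + (-2 - 2*6 - 2*0) = 1581 + (-2 - 12 + 0) = 1581 - 14 = 1567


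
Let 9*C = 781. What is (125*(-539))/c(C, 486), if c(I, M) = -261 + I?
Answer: 12375/32 ≈ 386.72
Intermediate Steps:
C = 781/9 (C = (1/9)*781 = 781/9 ≈ 86.778)
(125*(-539))/c(C, 486) = (125*(-539))/(-261 + 781/9) = -67375/(-1568/9) = -67375*(-9/1568) = 12375/32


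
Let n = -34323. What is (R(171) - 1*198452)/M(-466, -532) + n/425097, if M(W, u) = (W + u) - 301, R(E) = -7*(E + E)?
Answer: 3160535055/20451889 ≈ 154.54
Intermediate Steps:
R(E) = -14*E
M(W, u) = -301 + W + u
(R(171) - 1*198452)/M(-466, -532) + n/425097 = (-14*171 - 1*198452)/(-301 - 466 - 532) - 34323/425097 = (-2394 - 198452)/(-1299) - 34323*1/425097 = -200846*(-1/1299) - 11441/141699 = 200846/1299 - 11441/141699 = 3160535055/20451889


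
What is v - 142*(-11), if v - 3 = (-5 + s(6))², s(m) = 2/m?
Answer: 14281/9 ≈ 1586.8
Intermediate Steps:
v = 223/9 (v = 3 + (-5 + 2/6)² = 3 + (-5 + 2*(⅙))² = 3 + (-5 + ⅓)² = 3 + (-14/3)² = 3 + 196/9 = 223/9 ≈ 24.778)
v - 142*(-11) = 223/9 - 142*(-11) = 223/9 + 1562 = 14281/9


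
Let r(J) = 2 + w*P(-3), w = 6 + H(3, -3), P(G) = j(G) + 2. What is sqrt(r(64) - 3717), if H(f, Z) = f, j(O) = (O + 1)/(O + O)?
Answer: I*sqrt(3694) ≈ 60.778*I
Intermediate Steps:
j(O) = (1 + O)/(2*O) (j(O) = (1 + O)/((2*O)) = (1 + O)*(1/(2*O)) = (1 + O)/(2*O))
P(G) = 2 + (1 + G)/(2*G) (P(G) = (1 + G)/(2*G) + 2 = 2 + (1 + G)/(2*G))
w = 9 (w = 6 + 3 = 9)
r(J) = 23 (r(J) = 2 + 9*((1/2)*(1 + 5*(-3))/(-3)) = 2 + 9*((1/2)*(-1/3)*(1 - 15)) = 2 + 9*((1/2)*(-1/3)*(-14)) = 2 + 9*(7/3) = 2 + 21 = 23)
sqrt(r(64) - 3717) = sqrt(23 - 3717) = sqrt(-3694) = I*sqrt(3694)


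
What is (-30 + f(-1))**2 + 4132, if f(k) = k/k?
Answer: 4973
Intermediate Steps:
f(k) = 1
(-30 + f(-1))**2 + 4132 = (-30 + 1)**2 + 4132 = (-29)**2 + 4132 = 841 + 4132 = 4973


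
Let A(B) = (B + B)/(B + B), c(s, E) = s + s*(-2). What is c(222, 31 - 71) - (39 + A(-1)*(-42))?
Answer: -219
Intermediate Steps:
c(s, E) = -s (c(s, E) = s - 2*s = -s)
A(B) = 1 (A(B) = (2*B)/((2*B)) = (2*B)*(1/(2*B)) = 1)
c(222, 31 - 71) - (39 + A(-1)*(-42)) = -1*222 - (39 + 1*(-42)) = -222 - (39 - 42) = -222 - 1*(-3) = -222 + 3 = -219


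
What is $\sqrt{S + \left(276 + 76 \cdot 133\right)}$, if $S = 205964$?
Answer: $22 \sqrt{447} \approx 465.13$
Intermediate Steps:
$\sqrt{S + \left(276 + 76 \cdot 133\right)} = \sqrt{205964 + \left(276 + 76 \cdot 133\right)} = \sqrt{205964 + \left(276 + 10108\right)} = \sqrt{205964 + 10384} = \sqrt{216348} = 22 \sqrt{447}$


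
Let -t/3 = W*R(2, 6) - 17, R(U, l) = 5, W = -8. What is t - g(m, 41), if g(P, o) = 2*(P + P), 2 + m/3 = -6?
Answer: 267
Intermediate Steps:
m = -24 (m = -6 + 3*(-6) = -6 - 18 = -24)
g(P, o) = 4*P (g(P, o) = 2*(2*P) = 4*P)
t = 171 (t = -3*(-8*5 - 17) = -3*(-40 - 17) = -3*(-57) = 171)
t - g(m, 41) = 171 - 4*(-24) = 171 - 1*(-96) = 171 + 96 = 267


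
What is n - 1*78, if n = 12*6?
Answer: -6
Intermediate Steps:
n = 72
n - 1*78 = 72 - 1*78 = 72 - 78 = -6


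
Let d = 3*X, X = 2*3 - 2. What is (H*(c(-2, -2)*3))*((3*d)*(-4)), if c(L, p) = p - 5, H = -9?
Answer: -27216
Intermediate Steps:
X = 4 (X = 6 - 2 = 4)
c(L, p) = -5 + p
d = 12 (d = 3*4 = 12)
(H*(c(-2, -2)*3))*((3*d)*(-4)) = (-9*(-5 - 2)*3)*((3*12)*(-4)) = (-(-63)*3)*(36*(-4)) = -9*(-21)*(-144) = 189*(-144) = -27216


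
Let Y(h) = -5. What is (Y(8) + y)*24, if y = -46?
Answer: -1224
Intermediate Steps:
(Y(8) + y)*24 = (-5 - 46)*24 = -51*24 = -1224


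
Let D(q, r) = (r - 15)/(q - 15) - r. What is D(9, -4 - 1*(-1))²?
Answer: 36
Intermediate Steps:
D(q, r) = -r + (-15 + r)/(-15 + q) (D(q, r) = (-15 + r)/(-15 + q) - r = -r + (-15 + r)/(-15 + q))
D(9, -4 - 1*(-1))² = ((-15 + 16*(-4 - 1*(-1)) - 1*9*(-4 - 1*(-1)))/(-15 + 9))² = ((-15 + 16*(-4 + 1) - 1*9*(-4 + 1))/(-6))² = (-(-15 + 16*(-3) - 1*9*(-3))/6)² = (-(-15 - 48 + 27)/6)² = (-⅙*(-36))² = 6² = 36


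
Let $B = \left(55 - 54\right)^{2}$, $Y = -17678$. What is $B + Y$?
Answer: $-17677$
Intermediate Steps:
$B = 1$ ($B = 1^{2} = 1$)
$B + Y = 1 - 17678 = -17677$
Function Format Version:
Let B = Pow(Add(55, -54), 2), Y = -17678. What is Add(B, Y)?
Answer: -17677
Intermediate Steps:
B = 1 (B = Pow(1, 2) = 1)
Add(B, Y) = Add(1, -17678) = -17677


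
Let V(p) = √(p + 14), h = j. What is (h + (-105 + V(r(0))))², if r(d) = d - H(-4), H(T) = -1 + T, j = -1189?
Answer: (1294 - √19)² ≈ 1.6632e+6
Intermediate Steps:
r(d) = 5 + d (r(d) = d - (-1 - 4) = d - 1*(-5) = d + 5 = 5 + d)
h = -1189
V(p) = √(14 + p)
(h + (-105 + V(r(0))))² = (-1189 + (-105 + √(14 + (5 + 0))))² = (-1189 + (-105 + √(14 + 5)))² = (-1189 + (-105 + √19))² = (-1294 + √19)²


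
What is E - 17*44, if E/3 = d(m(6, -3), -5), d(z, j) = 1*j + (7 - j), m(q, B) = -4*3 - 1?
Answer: -727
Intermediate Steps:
m(q, B) = -13 (m(q, B) = -12 - 1 = -13)
d(z, j) = 7 (d(z, j) = j + (7 - j) = 7)
E = 21 (E = 3*7 = 21)
E - 17*44 = 21 - 17*44 = 21 - 748 = -727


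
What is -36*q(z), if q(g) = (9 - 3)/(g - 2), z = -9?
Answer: 216/11 ≈ 19.636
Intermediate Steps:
q(g) = 6/(-2 + g)
-36*q(z) = -216/(-2 - 9) = -216/(-11) = -216*(-1)/11 = -36*(-6/11) = 216/11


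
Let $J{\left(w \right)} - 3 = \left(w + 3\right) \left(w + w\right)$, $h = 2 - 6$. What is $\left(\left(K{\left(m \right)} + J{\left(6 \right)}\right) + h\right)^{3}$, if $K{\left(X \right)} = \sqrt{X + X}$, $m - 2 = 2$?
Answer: $1227611 + 68710 \sqrt{2} \approx 1.3248 \cdot 10^{6}$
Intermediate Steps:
$m = 4$ ($m = 2 + 2 = 4$)
$h = -4$ ($h = 2 - 6 = -4$)
$K{\left(X \right)} = \sqrt{2} \sqrt{X}$ ($K{\left(X \right)} = \sqrt{2 X} = \sqrt{2} \sqrt{X}$)
$J{\left(w \right)} = 3 + 2 w \left(3 + w\right)$ ($J{\left(w \right)} = 3 + \left(w + 3\right) \left(w + w\right) = 3 + \left(3 + w\right) 2 w = 3 + 2 w \left(3 + w\right)$)
$\left(\left(K{\left(m \right)} + J{\left(6 \right)}\right) + h\right)^{3} = \left(\left(\sqrt{2} \sqrt{4} + \left(3 + 2 \cdot 6^{2} + 6 \cdot 6\right)\right) - 4\right)^{3} = \left(\left(\sqrt{2} \cdot 2 + \left(3 + 2 \cdot 36 + 36\right)\right) - 4\right)^{3} = \left(\left(2 \sqrt{2} + \left(3 + 72 + 36\right)\right) - 4\right)^{3} = \left(\left(2 \sqrt{2} + 111\right) - 4\right)^{3} = \left(\left(111 + 2 \sqrt{2}\right) - 4\right)^{3} = \left(107 + 2 \sqrt{2}\right)^{3}$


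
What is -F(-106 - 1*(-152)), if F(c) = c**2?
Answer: -2116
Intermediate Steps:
-F(-106 - 1*(-152)) = -(-106 - 1*(-152))**2 = -(-106 + 152)**2 = -1*46**2 = -1*2116 = -2116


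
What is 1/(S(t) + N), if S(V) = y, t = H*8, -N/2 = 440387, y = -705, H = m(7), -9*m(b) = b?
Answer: -1/881479 ≈ -1.1345e-6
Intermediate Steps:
m(b) = -b/9
H = -7/9 (H = -1/9*7 = -7/9 ≈ -0.77778)
N = -880774 (N = -2*440387 = -880774)
t = -56/9 (t = -7/9*8 = -56/9 ≈ -6.2222)
S(V) = -705
1/(S(t) + N) = 1/(-705 - 880774) = 1/(-881479) = -1/881479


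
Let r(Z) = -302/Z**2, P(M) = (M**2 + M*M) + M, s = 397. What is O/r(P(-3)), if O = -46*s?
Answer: 2054475/151 ≈ 13606.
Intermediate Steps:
O = -18262 (O = -46*397 = -18262)
P(M) = M + 2*M**2 (P(M) = (M**2 + M**2) + M = 2*M**2 + M = M + 2*M**2)
r(Z) = -302/Z**2
O/r(P(-3)) = -18262*(-9*(1 + 2*(-3))**2/302) = -18262*(-9*(1 - 6)**2/302) = -18262/((-302/(-3*(-5))**2)) = -18262/((-302/15**2)) = -18262/((-302*1/225)) = -18262/(-302/225) = -18262*(-225/302) = 2054475/151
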